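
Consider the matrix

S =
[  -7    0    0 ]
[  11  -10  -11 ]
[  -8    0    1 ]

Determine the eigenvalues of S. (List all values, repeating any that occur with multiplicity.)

-10, -7, 1

The characteristic polynomial is p(s) = det(sI - S).
Expanding the 3×3 determinant: p(s) = s^3 + 16s^2 + 53s - 70.
Since p(-7) = 0, s = -7 is a root.
Factor out (s + 7): p(s) = (s + 7)·(s^2 + 9s - 10).
The quadratic factors as (s + 10)·(s - 1).
Eigenvalues: -10, -7, 1.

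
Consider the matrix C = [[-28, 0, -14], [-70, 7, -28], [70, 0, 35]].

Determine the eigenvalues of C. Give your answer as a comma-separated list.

Set up det(λI - C) = 0.
Cofactor expansion gives p(λ) = λ^3 - 14λ^2 + 49λ.
Try λ = 7: p(7) = 0, so 7 is a root.
Factor out (λ - 7): p(λ) = (λ - 7)·(λ^2 - 7λ).
The quadratic factors as λ·(λ - 7).
Eigenvalues: 0, 7, 7.

0, 7, 7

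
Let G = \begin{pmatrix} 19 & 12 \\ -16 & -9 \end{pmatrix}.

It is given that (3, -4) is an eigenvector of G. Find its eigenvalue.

Compute Gv: G·(3, -4) = (9, -12).
Since Gv = λv, compare component 1: 9 = λ·3, so λ = 3.

3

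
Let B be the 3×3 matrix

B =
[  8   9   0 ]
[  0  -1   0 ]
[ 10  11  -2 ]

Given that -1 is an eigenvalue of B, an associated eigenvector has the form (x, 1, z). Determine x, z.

We need (B + 1I)v = 0.
B + 1I = [[9, 9, 0], [0, 0, 0], [10, 11, -1]].
Row 1: (9)·x + (9)·1 + (0)·z = 0
Row 2: (0)·x + (0)·1 + (0)·z = 0
Row 3: (10)·x + (11)·1 + (-1)·z = 0
Solving gives x = -1, z = 1.
Check: B·(-1, 1, 1) = (1, -1, -1) = -1·(-1, 1, 1).

-1, 1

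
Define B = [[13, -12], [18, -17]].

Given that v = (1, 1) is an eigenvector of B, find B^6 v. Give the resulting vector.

(1, 1)

First find the eigenvalue: Bv = (1, 1) = 1·(1, 1), so λ = 1.
Then B^6 v = λ^6·v = 1^6·(1, 1) = 1·(1, 1) = (1, 1).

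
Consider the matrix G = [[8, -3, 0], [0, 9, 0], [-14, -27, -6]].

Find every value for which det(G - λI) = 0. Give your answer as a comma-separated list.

Compute the characteristic polynomial p(λ) = det(λI - G).
Cofactor expansion gives p(λ) = λ^3 - 11λ^2 - 30λ + 432.
Rational-root test: λ = 9 gives p(9) = 0.
Factor out (λ - 9): p(λ) = (λ - 9)·(λ^2 - 2λ - 48).
The quadratic factors as (λ + 6)·(λ - 8).
Eigenvalues: -6, 8, 9.

-6, 8, 9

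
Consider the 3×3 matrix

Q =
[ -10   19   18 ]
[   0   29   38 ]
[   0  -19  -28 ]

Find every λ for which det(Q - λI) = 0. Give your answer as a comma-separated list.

Set up det(λI - Q) = 0.
Expanding the 3×3 determinant: p(λ) = λ^3 + 9λ^2 - 100λ - 900.
Rational-root test: λ = -9 gives p(-9) = 0.
Factor out (λ + 9): p(λ) = (λ + 9)·(λ^2 - 100).
The quadratic factors as (λ + 10)·(λ - 10).
Eigenvalues: -10, -9, 10.

-10, -9, 10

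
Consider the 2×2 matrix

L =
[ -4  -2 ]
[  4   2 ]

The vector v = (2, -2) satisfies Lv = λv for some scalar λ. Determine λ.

-2

Compute Lv: L·(2, -2) = (-4, 4).
Since Lv = λv, compare component 1: -4 = λ·2, so λ = -2.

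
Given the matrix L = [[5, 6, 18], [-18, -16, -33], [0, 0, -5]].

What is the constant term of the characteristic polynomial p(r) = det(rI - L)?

p(0) = det(0·I − L) = det(−L) = (−1)^3·det(L).
det(L) = -140, so p(0) = 140.

140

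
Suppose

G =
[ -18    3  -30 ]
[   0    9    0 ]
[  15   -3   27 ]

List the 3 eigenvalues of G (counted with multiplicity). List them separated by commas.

Compute the characteristic polynomial p(μ) = det(μI - G).
Expanding the 3×3 determinant: p(μ) = μ^3 - 18μ^2 + 45μ + 324.
Since p(-3) = 0, μ = -3 is a root.
Factor out (μ + 3): p(μ) = (μ + 3)·(μ^2 - 21μ + 108).
The quadratic factors as (μ - 9)·(μ - 12).
Eigenvalues: -3, 9, 12.

-3, 9, 12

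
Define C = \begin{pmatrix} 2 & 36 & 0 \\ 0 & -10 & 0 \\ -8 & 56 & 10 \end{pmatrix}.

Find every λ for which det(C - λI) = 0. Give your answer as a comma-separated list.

Compute the characteristic polynomial p(s) = det(sI - C).
Expanding along the first row, p(s) = s^3 - 2s^2 - 100s + 200.
Rational-root test: s = 2 gives p(2) = 0.
Dividing by (s - 2) leaves s^2 - 100.
The quadratic factors as (s + 10)·(s - 10).
Eigenvalues: -10, 2, 10.

-10, 2, 10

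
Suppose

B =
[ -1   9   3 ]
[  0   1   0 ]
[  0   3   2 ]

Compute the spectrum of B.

Compute the characteristic polynomial p(λ) = det(λI - B).
Expanding along the first row, p(λ) = λ^3 - 2λ^2 - λ + 2.
Since p(2) = 0, λ = 2 is a root.
Dividing by (λ - 2) leaves λ^2 - 1.
The quadratic factors as (λ + 1)·(λ - 1).
Eigenvalues: -1, 1, 2.

-1, 1, 2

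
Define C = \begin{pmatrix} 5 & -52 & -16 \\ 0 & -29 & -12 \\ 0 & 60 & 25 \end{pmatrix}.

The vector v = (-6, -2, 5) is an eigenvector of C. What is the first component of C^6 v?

First find the eigenvalue: Cv = (-6, -2, 5) = 1·(-6, -2, 5), so λ = 1.
Then C^6 v = λ^6·v = 1^6·(-6, -2, 5) = 1·(-6, -2, 5) = (-6, -2, 5).

-6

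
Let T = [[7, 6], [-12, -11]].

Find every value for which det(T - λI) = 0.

det(T - λI) = (7 - λ)(-11 - λ) - (6)·(-12) = λ^2 + 4λ - 5.
This factors as (λ + 5)·(λ - 1) = 0.
Eigenvalues: -5, 1.

-5, 1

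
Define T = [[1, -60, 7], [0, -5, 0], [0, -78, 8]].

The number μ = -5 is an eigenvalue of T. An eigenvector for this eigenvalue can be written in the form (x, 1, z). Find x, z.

We need (T + 5I)v = 0.
T + 5I = [[6, -60, 7], [0, 0, 0], [0, -78, 13]].
Row 1: (6)·x + (-60)·1 + (7)·z = 0
Row 2: (0)·x + (0)·1 + (0)·z = 0
Row 3: (0)·x + (-78)·1 + (13)·z = 0
Solving gives x = 3, z = 6.
Check: T·(3, 1, 6) = (-15, -5, -30) = -5·(3, 1, 6).

3, 6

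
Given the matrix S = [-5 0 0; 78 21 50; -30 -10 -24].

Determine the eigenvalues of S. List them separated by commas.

-5, -4, 1

Compute the characteristic polynomial p(λ) = det(λI - S).
Expanding the 3×3 determinant: p(λ) = λ^3 + 8λ^2 + 11λ - 20.
Since p(-4) = 0, λ = -4 is a root.
Factor out (λ + 4): p(λ) = (λ + 4)·(λ^2 + 4λ - 5).
The quadratic factors as (λ + 5)·(λ - 1).
Eigenvalues: -5, -4, 1.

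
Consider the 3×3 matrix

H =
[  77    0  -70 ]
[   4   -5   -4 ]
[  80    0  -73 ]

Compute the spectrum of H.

The characteristic polynomial is p(μ) = det(μI - H).
Expanding along the first row, p(μ) = μ^3 + μ^2 - 41μ - 105.
Try μ = -3: p(-3) = 0, so -3 is a root.
Dividing by (μ + 3) leaves μ^2 - 2μ - 35.
The quadratic factors as (μ + 5)·(μ - 7).
Eigenvalues: -5, -3, 7.

-5, -3, 7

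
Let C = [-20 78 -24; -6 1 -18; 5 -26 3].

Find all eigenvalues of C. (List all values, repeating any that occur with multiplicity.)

-12, -5, 1

Compute the characteristic polynomial p(t) = det(tI - C).
Cofactor expansion gives p(t) = t^3 + 16t^2 + 43t - 60.
Try t = 1: p(1) = 0, so 1 is a root.
Factor out (t - 1): p(t) = (t - 1)·(t^2 + 17t + 60).
The quadratic factors as (t + 12)·(t + 5).
Eigenvalues: -12, -5, 1.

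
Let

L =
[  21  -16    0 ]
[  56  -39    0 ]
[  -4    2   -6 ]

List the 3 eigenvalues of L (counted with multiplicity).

Compute the characteristic polynomial p(λ) = det(λI - L).
Expanding along the first row, p(λ) = λ^3 + 24λ^2 + 185λ + 462.
Rational-root test: λ = -7 gives p(-7) = 0.
Dividing by (λ + 7) leaves λ^2 + 17λ + 66.
The quadratic factors as (λ + 11)·(λ + 6).
Eigenvalues: -11, -7, -6.

-11, -7, -6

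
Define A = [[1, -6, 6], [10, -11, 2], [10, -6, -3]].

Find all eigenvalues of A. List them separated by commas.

-9, -5, 1

Compute the characteristic polynomial p(λ) = det(λI - A).
Expanding along the first row, p(λ) = λ^3 + 13λ^2 + 31λ - 45.
Since p(1) = 0, λ = 1 is a root.
Dividing by (λ - 1) leaves λ^2 + 14λ + 45.
The quadratic factors as (λ + 9)·(λ + 5).
Eigenvalues: -9, -5, 1.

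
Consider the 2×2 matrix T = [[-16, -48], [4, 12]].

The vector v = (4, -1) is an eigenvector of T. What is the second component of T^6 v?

-4096

First find the eigenvalue: Tv = (-16, 4) = -4·(4, -1), so λ = -4.
Then T^6 v = λ^6·v = (-4)^6·(4, -1) = 4096·(4, -1) = (16384, -4096).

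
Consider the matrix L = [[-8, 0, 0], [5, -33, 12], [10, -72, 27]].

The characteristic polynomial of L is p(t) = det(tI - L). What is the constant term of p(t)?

-216

p(t) = t^3 + 14t^2 + 21t - 216.
The constant term is -216.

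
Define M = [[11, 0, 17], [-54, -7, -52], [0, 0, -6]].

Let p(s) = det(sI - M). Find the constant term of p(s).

-462

p(s) = s^3 + 2s^2 - 101s - 462.
The constant term is -462.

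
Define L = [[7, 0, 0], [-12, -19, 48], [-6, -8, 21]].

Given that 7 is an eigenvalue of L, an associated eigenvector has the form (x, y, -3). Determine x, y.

1, -6

We need (L - 7I)v = 0.
L - 7I = [[0, 0, 0], [-12, -26, 48], [-6, -8, 14]].
Row 1: (0)·x + (0)·y + (0)·-3 = 0
Row 2: (-12)·x + (-26)·y + (48)·-3 = 0
Row 3: (-6)·x + (-8)·y + (14)·-3 = 0
Solving gives x = 1, y = -6.
Check: L·(1, -6, -3) = (7, -42, -21) = 7·(1, -6, -3).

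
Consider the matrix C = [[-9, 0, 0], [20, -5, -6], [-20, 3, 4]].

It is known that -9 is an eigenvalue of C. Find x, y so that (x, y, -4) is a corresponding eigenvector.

-2, 4

We need (C + 9I)v = 0.
C + 9I = [[0, 0, 0], [20, 4, -6], [-20, 3, 13]].
Row 1: (0)·x + (0)·y + (0)·-4 = 0
Row 2: (20)·x + (4)·y + (-6)·-4 = 0
Row 3: (-20)·x + (3)·y + (13)·-4 = 0
Solving gives x = -2, y = 4.
Check: C·(-2, 4, -4) = (18, -36, 36) = -9·(-2, 4, -4).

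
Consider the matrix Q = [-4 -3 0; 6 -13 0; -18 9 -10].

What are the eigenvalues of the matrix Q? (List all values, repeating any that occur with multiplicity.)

-10, -10, -7

Set up det(μI - Q) = 0.
Expanding the 3×3 determinant: p(μ) = μ^3 + 27μ^2 + 240μ + 700.
Since p(-7) = 0, μ = -7 is a root.
Dividing by (μ + 7) leaves μ^2 + 20μ + 100.
The quadratic factor is (μ + 10)^2.
Eigenvalues: -10, -10, -7.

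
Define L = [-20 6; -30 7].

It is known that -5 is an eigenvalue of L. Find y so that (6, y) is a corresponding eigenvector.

15

We need (L + 5I)v = 0.
L + 5I = [[-15, 6], [-30, 12]].
Row 1: (-15)·6 + (6)·y = 0
Row 2: (-30)·6 + (12)·y = 0
Solving gives y = 15.
Check: L·(6, 15) = (-30, -75) = -5·(6, 15).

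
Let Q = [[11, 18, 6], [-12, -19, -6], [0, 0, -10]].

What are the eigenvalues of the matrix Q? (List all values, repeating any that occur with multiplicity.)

-10, -7, -1

Compute the characteristic polynomial p(λ) = det(λI - Q).
Cofactor expansion gives p(λ) = λ^3 + 18λ^2 + 87λ + 70.
Since p(-7) = 0, λ = -7 is a root.
Dividing by (λ + 7) leaves λ^2 + 11λ + 10.
The quadratic factors as (λ + 10)·(λ + 1).
Eigenvalues: -10, -7, -1.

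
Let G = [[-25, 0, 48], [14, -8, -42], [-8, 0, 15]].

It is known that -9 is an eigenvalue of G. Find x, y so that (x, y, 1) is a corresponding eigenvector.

3, 0

We need (G + 9I)v = 0.
G + 9I = [[-16, 0, 48], [14, 1, -42], [-8, 0, 24]].
Row 1: (-16)·x + (0)·y + (48)·1 = 0
Row 2: (14)·x + (1)·y + (-42)·1 = 0
Row 3: (-8)·x + (0)·y + (24)·1 = 0
Solving gives x = 3, y = 0.
Check: G·(3, 0, 1) = (-27, 0, -9) = -9·(3, 0, 1).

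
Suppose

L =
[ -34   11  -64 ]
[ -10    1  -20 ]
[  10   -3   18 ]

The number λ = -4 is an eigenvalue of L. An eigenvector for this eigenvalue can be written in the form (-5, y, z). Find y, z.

-2, 2

We need (L + 4I)v = 0.
L + 4I = [[-30, 11, -64], [-10, 5, -20], [10, -3, 22]].
Row 1: (-30)·-5 + (11)·y + (-64)·z = 0
Row 2: (-10)·-5 + (5)·y + (-20)·z = 0
Row 3: (10)·-5 + (-3)·y + (22)·z = 0
Solving gives y = -2, z = 2.
Check: L·(-5, -2, 2) = (20, 8, -8) = -4·(-5, -2, 2).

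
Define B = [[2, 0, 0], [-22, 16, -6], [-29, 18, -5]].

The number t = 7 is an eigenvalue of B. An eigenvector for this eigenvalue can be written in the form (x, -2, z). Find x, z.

0, -3

We need (B - 7I)v = 0.
B - 7I = [[-5, 0, 0], [-22, 9, -6], [-29, 18, -12]].
Row 1: (-5)·x + (0)·-2 + (0)·z = 0
Row 2: (-22)·x + (9)·-2 + (-6)·z = 0
Row 3: (-29)·x + (18)·-2 + (-12)·z = 0
Solving gives x = 0, z = -3.
Check: B·(0, -2, -3) = (0, -14, -21) = 7·(0, -2, -3).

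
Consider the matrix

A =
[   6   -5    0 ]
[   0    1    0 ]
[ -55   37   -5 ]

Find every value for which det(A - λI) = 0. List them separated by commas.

Set up det(lambda·I - A) = 0.
Expanding along the first row, p(lambda) = lambda^3 - 2·lambda^2 - 29·lambda + 30.
Since p(-5) = 0, lambda = -5 is a root.
Factor out (lambda + 5): p(lambda) = (lambda + 5)·(lambda^2 - 7·lambda + 6).
The quadratic factors as (lambda - 1)·(lambda - 6).
Eigenvalues: -5, 1, 6.

-5, 1, 6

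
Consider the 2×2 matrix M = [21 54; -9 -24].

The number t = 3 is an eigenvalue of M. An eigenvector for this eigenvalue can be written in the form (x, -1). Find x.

3

We need (M - 3I)v = 0.
M - 3I = [[18, 54], [-9, -27]].
Row 1: (18)·x + (54)·-1 = 0
Row 2: (-9)·x + (-27)·-1 = 0
Solving gives x = 3.
Check: M·(3, -1) = (9, -3) = 3·(3, -1).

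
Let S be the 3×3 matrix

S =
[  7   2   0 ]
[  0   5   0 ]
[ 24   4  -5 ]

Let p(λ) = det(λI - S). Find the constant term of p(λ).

175

p(λ) = λ^3 - 7λ^2 - 25λ + 175.
The constant term is 175.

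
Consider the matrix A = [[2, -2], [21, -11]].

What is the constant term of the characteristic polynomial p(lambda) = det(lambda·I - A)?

p(0) = det(0·I − A) = det(−A) = (−1)^2·det(A).
det(A) = 20, so p(0) = 20.

20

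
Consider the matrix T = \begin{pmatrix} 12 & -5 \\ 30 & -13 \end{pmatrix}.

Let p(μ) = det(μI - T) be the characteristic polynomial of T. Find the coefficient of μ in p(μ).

1

The coefficient of μ of det(μI - T) is −trace(T).
trace(T) = (12) + (-13) = -1, so the coefficient is 1.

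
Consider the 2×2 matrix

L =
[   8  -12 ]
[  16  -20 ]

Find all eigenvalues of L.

-8, -4

det(L - λI) = (8 - λ)(-20 - λ) - (-12)·(16) = λ^2 + 12λ + 32.
This factors as (λ + 8)·(λ + 4) = 0.
Eigenvalues: -8, -4.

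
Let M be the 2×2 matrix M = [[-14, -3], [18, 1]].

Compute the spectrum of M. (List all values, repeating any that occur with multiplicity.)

-8, -5

det(M - rI) = (-14 - r)(1 - r) - (-3)·(18) = r^2 + 13r + 40.
This factors as (r + 8)·(r + 5) = 0.
Eigenvalues: -8, -5.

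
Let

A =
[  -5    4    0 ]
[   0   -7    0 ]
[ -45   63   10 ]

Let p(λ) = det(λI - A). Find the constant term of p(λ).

p(λ) = λ^3 + 2λ^2 - 85λ - 350.
The constant term is -350.

-350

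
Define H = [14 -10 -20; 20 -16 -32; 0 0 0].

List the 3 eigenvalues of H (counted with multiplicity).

-6, 0, 4

Set up det(λI - H) = 0.
Expanding the 3×3 determinant: p(λ) = λ^3 + 2λ^2 - 24λ.
Since p(4) = 0, λ = 4 is a root.
Factor out (λ - 4): p(λ) = (λ - 4)·(λ^2 + 6λ).
The quadratic factors as (λ + 6)·λ.
Eigenvalues: -6, 0, 4.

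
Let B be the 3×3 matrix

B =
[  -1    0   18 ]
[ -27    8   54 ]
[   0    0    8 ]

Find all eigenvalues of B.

-1, 8, 8

The characteristic polynomial is p(λ) = det(λI - B).
Expanding the 3×3 determinant: p(λ) = λ^3 - 15λ^2 + 48λ + 64.
Try λ = -1: p(-1) = 0, so -1 is a root.
Dividing by (λ + 1) leaves λ^2 - 16λ + 64.
The quadratic factor is (λ - 8)^2.
Eigenvalues: -1, 8, 8.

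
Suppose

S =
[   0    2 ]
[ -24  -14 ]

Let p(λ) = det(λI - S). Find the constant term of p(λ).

48

p(λ) = λ^2 + 14λ + 48.
The constant term is 48.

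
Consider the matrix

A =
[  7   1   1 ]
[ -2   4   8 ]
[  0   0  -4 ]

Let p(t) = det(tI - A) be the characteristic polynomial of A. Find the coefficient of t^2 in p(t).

-7

The coefficient of t^2 of det(tI - A) is −trace(A).
trace(A) = (7) + (4) + (-4) = 7, so the coefficient is -7.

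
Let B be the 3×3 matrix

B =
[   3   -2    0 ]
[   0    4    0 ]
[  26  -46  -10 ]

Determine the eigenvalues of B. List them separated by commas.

-10, 3, 4

The characteristic polynomial is p(r) = det(rI - B).
Cofactor expansion gives p(r) = r^3 + 3r^2 - 58r + 120.
Try r = 4: p(4) = 0, so 4 is a root.
Dividing by (r - 4) leaves r^2 + 7r - 30.
The quadratic factors as (r + 10)·(r - 3).
Eigenvalues: -10, 3, 4.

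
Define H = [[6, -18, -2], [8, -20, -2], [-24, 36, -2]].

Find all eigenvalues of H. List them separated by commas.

Set up det(μI - H) = 0.
Expanding the 3×3 determinant: p(μ) = μ^3 + 16μ^2 + 76μ + 96.
Rational-root test: μ = -8 gives p(-8) = 0.
Factor out (μ + 8): p(μ) = (μ + 8)·(μ^2 + 8μ + 12).
The quadratic factors as (μ + 6)·(μ + 2).
Eigenvalues: -8, -6, -2.

-8, -6, -2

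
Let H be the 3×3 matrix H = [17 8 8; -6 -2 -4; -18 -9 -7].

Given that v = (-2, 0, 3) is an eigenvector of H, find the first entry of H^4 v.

First find the eigenvalue: Hv = (-10, 0, 15) = 5·(-2, 0, 3), so λ = 5.
Then H^4 v = λ^4·v = 5^4·(-2, 0, 3) = 625·(-2, 0, 3) = (-1250, 0, 1875).

-1250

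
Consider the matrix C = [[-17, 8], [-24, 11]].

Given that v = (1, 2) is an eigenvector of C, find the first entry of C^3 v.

-1

First find the eigenvalue: Cv = (-1, -2) = -1·(1, 2), so λ = -1.
Then C^3 v = λ^3·v = (-1)^3·(1, 2) = -1·(1, 2) = (-1, -2).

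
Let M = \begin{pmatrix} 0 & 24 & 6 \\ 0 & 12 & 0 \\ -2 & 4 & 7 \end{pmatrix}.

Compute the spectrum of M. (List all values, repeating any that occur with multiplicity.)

Compute the characteristic polynomial p(t) = det(tI - M).
Expanding along the first row, p(t) = t^3 - 19t^2 + 96t - 144.
Try t = 3: p(3) = 0, so 3 is a root.
Dividing by (t - 3) leaves t^2 - 16t + 48.
The quadratic factors as (t - 4)·(t - 12).
Eigenvalues: 3, 4, 12.

3, 4, 12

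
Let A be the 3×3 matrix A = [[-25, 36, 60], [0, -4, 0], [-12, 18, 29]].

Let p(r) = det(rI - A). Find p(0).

p(0) = det(0·I − A) = det(−A) = (−1)^3·det(A).
det(A) = 20, so p(0) = -20.

-20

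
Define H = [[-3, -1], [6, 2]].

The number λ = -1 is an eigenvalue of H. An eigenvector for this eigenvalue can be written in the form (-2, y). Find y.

4

We need (H + 1I)v = 0.
H + 1I = [[-2, -1], [6, 3]].
Row 1: (-2)·-2 + (-1)·y = 0
Row 2: (6)·-2 + (3)·y = 0
Solving gives y = 4.
Check: H·(-2, 4) = (2, -4) = -1·(-2, 4).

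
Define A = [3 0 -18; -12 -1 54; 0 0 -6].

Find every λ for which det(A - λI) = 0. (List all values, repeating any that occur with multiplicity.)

-6, -1, 3

Compute the characteristic polynomial p(lambda) = det(lambda·I - A).
Expanding the 3×3 determinant: p(lambda) = lambda^3 + 4·lambda^2 - 15·lambda - 18.
Since p(-1) = 0, lambda = -1 is a root.
Factor out (lambda + 1): p(lambda) = (lambda + 1)·(lambda^2 + 3·lambda - 18).
The quadratic factors as (lambda + 6)·(lambda - 3).
Eigenvalues: -6, -1, 3.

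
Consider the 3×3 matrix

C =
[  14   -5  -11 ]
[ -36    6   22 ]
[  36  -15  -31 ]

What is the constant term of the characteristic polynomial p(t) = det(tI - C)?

-72

p(0) = det(0·I − C) = det(−C) = (−1)^3·det(C).
det(C) = 72, so p(0) = -72.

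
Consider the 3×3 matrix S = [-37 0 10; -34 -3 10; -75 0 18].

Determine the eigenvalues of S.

-12, -7, -3

Set up det(tI - S) = 0.
Cofactor expansion gives p(t) = t^3 + 22t^2 + 141t + 252.
Since p(-3) = 0, t = -3 is a root.
Factor out (t + 3): p(t) = (t + 3)·(t^2 + 19t + 84).
The quadratic factors as (t + 12)·(t + 7).
Eigenvalues: -12, -7, -3.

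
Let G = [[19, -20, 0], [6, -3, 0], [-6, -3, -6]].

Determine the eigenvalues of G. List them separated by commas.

Compute the characteristic polynomial p(t) = det(tI - G).
Expanding along the first row, p(t) = t^3 - 10t^2 - 33t + 378.
Try t = 9: p(9) = 0, so 9 is a root.
Dividing by (t - 9) leaves t^2 - t - 42.
The quadratic factors as (t + 6)·(t - 7).
Eigenvalues: -6, 7, 9.

-6, 7, 9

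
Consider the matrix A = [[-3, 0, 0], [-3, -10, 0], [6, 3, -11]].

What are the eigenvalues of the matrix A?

A is lower triangular, so its eigenvalues are the diagonal entries.
Diagonal: -3, -10, -11.

-11, -10, -3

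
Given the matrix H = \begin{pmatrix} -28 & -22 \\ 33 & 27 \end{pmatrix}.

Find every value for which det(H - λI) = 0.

-6, 5

det(H - sI) = (-28 - s)(27 - s) - (-22)·(33) = s^2 + s - 30.
This factors as (s + 6)·(s - 5) = 0.
Eigenvalues: -6, 5.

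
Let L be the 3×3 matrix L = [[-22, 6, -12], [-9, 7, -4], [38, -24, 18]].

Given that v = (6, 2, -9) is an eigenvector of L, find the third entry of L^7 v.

1152

First find the eigenvalue: Lv = (-12, -4, 18) = -2·(6, 2, -9), so λ = -2.
Then L^7 v = λ^7·v = (-2)^7·(6, 2, -9) = -128·(6, 2, -9) = (-768, -256, 1152).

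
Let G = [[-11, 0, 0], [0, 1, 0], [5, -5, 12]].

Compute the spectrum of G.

-11, 1, 12

G is lower triangular, so its eigenvalues are the diagonal entries.
Diagonal: -11, 1, 12.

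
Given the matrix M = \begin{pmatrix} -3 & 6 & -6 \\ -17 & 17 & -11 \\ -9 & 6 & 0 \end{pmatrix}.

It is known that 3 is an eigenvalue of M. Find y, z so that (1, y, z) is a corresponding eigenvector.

We need (M - 3I)v = 0.
M - 3I = [[-6, 6, -6], [-17, 14, -11], [-9, 6, -3]].
Row 1: (-6)·1 + (6)·y + (-6)·z = 0
Row 2: (-17)·1 + (14)·y + (-11)·z = 0
Row 3: (-9)·1 + (6)·y + (-3)·z = 0
Solving gives y = 2, z = 1.
Check: M·(1, 2, 1) = (3, 6, 3) = 3·(1, 2, 1).

2, 1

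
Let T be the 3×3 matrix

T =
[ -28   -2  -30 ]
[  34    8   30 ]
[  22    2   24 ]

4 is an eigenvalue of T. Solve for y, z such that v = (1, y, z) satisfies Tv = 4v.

-1, -1

We need (T - 4I)v = 0.
T - 4I = [[-32, -2, -30], [34, 4, 30], [22, 2, 20]].
Row 1: (-32)·1 + (-2)·y + (-30)·z = 0
Row 2: (34)·1 + (4)·y + (30)·z = 0
Row 3: (22)·1 + (2)·y + (20)·z = 0
Solving gives y = -1, z = -1.
Check: T·(1, -1, -1) = (4, -4, -4) = 4·(1, -1, -1).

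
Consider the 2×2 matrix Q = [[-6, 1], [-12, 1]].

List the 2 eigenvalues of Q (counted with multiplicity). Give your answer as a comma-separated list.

det(Q - lambda·I) = (-6 - lambda)(1 - lambda) - (1)·(-12) = lambda^2 + 5·lambda + 6.
This factors as (lambda + 3)·(lambda + 2) = 0.
Eigenvalues: -3, -2.

-3, -2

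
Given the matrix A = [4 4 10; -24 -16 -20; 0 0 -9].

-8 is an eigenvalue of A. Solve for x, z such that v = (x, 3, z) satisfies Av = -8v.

We need (A + 8I)v = 0.
A + 8I = [[12, 4, 10], [-24, -8, -20], [0, 0, -1]].
Row 1: (12)·x + (4)·3 + (10)·z = 0
Row 2: (-24)·x + (-8)·3 + (-20)·z = 0
Row 3: (0)·x + (0)·3 + (-1)·z = 0
Solving gives x = -1, z = 0.
Check: A·(-1, 3, 0) = (8, -24, 0) = -8·(-1, 3, 0).

-1, 0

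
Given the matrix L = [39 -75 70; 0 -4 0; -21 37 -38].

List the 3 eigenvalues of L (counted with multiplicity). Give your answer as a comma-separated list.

-4, -3, 4

Set up det(λI - L) = 0.
Cofactor expansion gives p(λ) = λ^3 + 3λ^2 - 16λ - 48.
Since p(-4) = 0, λ = -4 is a root.
Factor out (λ + 4): p(λ) = (λ + 4)·(λ^2 - λ - 12).
The quadratic factors as (λ + 3)·(λ - 4).
Eigenvalues: -4, -3, 4.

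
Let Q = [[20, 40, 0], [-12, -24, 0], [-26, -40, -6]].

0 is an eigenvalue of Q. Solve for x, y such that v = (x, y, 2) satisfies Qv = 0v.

We need (Q)v = 0.
Q = [[20, 40, 0], [-12, -24, 0], [-26, -40, -6]].
Row 1: (20)·x + (40)·y + (0)·2 = 0
Row 2: (-12)·x + (-24)·y + (0)·2 = 0
Row 3: (-26)·x + (-40)·y + (-6)·2 = 0
Solving gives x = -2, y = 1.
Check: Q·(-2, 1, 2) = (0, 0, 0) = 0·(-2, 1, 2).

-2, 1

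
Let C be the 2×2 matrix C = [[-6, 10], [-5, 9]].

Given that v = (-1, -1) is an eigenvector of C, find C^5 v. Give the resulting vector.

(-1024, -1024)

First find the eigenvalue: Cv = (-4, -4) = 4·(-1, -1), so λ = 4.
Then C^5 v = λ^5·v = 4^5·(-1, -1) = 1024·(-1, -1) = (-1024, -1024).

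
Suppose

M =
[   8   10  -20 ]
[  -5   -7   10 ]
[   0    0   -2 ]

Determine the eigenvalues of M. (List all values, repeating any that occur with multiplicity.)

-2, -2, 3

The characteristic polynomial is p(μ) = det(μI - M).
Cofactor expansion gives p(μ) = μ^3 + μ^2 - 8μ - 12.
Since p(-2) = 0, μ = -2 is a root.
Factor out (μ + 2): p(μ) = (μ + 2)·(μ^2 - μ - 6).
The quadratic factors as (μ + 2)·(μ - 3).
Eigenvalues: -2, -2, 3.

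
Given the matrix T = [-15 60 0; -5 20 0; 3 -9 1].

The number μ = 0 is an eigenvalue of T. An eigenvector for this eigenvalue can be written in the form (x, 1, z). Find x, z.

We need (T)v = 0.
T = [[-15, 60, 0], [-5, 20, 0], [3, -9, 1]].
Row 1: (-15)·x + (60)·1 + (0)·z = 0
Row 2: (-5)·x + (20)·1 + (0)·z = 0
Row 3: (3)·x + (-9)·1 + (1)·z = 0
Solving gives x = 4, z = -3.
Check: T·(4, 1, -3) = (0, 0, 0) = 0·(4, 1, -3).

4, -3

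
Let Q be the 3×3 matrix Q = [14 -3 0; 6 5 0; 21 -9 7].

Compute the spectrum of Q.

Set up det(tI - Q) = 0.
Expanding the 3×3 determinant: p(t) = t^3 - 26t^2 + 221t - 616.
Rational-root test: t = 7 gives p(7) = 0.
Dividing by (t - 7) leaves t^2 - 19t + 88.
The quadratic factors as (t - 8)·(t - 11).
Eigenvalues: 7, 8, 11.

7, 8, 11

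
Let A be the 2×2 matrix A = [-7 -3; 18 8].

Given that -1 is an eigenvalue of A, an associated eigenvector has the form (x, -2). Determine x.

We need (A + 1I)v = 0.
A + 1I = [[-6, -3], [18, 9]].
Row 1: (-6)·x + (-3)·-2 = 0
Row 2: (18)·x + (9)·-2 = 0
Solving gives x = 1.
Check: A·(1, -2) = (-1, 2) = -1·(1, -2).

1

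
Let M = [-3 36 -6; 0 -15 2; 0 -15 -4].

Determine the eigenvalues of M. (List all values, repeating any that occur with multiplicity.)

Set up det(tI - M) = 0.
Expanding along the first row, p(t) = t^3 + 22t^2 + 147t + 270.
Try t = -9: p(-9) = 0, so -9 is a root.
Factor out (t + 9): p(t) = (t + 9)·(t^2 + 13t + 30).
The quadratic factors as (t + 10)·(t + 3).
Eigenvalues: -10, -9, -3.

-10, -9, -3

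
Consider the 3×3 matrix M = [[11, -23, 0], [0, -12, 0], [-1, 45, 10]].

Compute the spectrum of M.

Compute the characteristic polynomial p(λ) = det(λI - M).
Cofactor expansion gives p(λ) = λ^3 - 9λ^2 - 142λ + 1320.
Since p(10) = 0, λ = 10 is a root.
Factor out (λ - 10): p(λ) = (λ - 10)·(λ^2 + λ - 132).
The quadratic factors as (λ + 12)·(λ - 11).
Eigenvalues: -12, 10, 11.

-12, 10, 11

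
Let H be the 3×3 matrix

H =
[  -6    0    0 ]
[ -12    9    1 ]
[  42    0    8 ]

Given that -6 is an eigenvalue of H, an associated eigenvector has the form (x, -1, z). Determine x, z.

We need (H + 6I)v = 0.
H + 6I = [[0, 0, 0], [-12, 15, 1], [42, 0, 14]].
Row 1: (0)·x + (0)·-1 + (0)·z = 0
Row 2: (-12)·x + (15)·-1 + (1)·z = 0
Row 3: (42)·x + (0)·-1 + (14)·z = 0
Solving gives x = -1, z = 3.
Check: H·(-1, -1, 3) = (6, 6, -18) = -6·(-1, -1, 3).

-1, 3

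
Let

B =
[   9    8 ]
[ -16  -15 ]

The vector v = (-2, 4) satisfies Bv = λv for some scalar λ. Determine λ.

Compute Bv: B·(-2, 4) = (14, -28).
Since Bv = λv, compare component 1: 14 = λ·-2, so λ = -7.

-7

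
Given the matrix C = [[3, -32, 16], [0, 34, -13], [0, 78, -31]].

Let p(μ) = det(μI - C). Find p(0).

p(0) = det(0·I − C) = det(−C) = (−1)^3·det(C).
det(C) = -120, so p(0) = 120.

120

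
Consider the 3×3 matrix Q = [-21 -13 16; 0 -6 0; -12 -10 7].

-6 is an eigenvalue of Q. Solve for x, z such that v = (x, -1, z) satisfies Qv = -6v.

3, 2

We need (Q + 6I)v = 0.
Q + 6I = [[-15, -13, 16], [0, 0, 0], [-12, -10, 13]].
Row 1: (-15)·x + (-13)·-1 + (16)·z = 0
Row 2: (0)·x + (0)·-1 + (0)·z = 0
Row 3: (-12)·x + (-10)·-1 + (13)·z = 0
Solving gives x = 3, z = 2.
Check: Q·(3, -1, 2) = (-18, 6, -12) = -6·(3, -1, 2).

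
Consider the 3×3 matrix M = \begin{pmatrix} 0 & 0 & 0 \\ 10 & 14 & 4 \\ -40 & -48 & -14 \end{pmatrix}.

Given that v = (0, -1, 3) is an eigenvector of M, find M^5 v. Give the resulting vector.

(0, -32, 96)

First find the eigenvalue: Mv = (0, -2, 6) = 2·(0, -1, 3), so λ = 2.
Then M^5 v = λ^5·v = 2^5·(0, -1, 3) = 32·(0, -1, 3) = (0, -32, 96).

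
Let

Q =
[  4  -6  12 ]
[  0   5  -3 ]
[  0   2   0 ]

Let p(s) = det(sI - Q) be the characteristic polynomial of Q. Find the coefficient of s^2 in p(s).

-9

The coefficient of s^2 of det(sI - Q) is −trace(Q).
trace(Q) = (4) + (5) + (0) = 9, so the coefficient is -9.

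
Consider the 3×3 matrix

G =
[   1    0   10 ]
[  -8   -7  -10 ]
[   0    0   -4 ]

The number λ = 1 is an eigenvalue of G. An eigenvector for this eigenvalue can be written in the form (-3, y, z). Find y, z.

3, 0

We need (G - 1I)v = 0.
G - 1I = [[0, 0, 10], [-8, -8, -10], [0, 0, -5]].
Row 1: (0)·-3 + (0)·y + (10)·z = 0
Row 2: (-8)·-3 + (-8)·y + (-10)·z = 0
Row 3: (0)·-3 + (0)·y + (-5)·z = 0
Solving gives y = 3, z = 0.
Check: G·(-3, 3, 0) = (-3, 3, 0) = 1·(-3, 3, 0).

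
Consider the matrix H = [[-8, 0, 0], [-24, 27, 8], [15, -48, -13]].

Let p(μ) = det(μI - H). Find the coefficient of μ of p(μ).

-79

p(μ) = μ^3 - 6μ^2 - 79μ + 264.
The coefficient of μ is -79.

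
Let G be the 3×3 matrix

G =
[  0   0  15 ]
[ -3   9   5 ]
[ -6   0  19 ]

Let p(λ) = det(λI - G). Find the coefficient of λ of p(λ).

261

p(λ) = λ^3 - 28λ^2 + 261λ - 810.
The coefficient of λ is 261.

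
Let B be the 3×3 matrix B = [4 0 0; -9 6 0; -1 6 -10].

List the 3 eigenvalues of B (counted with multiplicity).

B is lower triangular, so its eigenvalues are the diagonal entries.
Diagonal: 4, 6, -10.

-10, 4, 6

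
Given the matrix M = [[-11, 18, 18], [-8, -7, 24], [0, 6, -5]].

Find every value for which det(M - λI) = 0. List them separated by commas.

-11, -7, -5

The characteristic polynomial is p(t) = det(tI - M).
Expanding along the first row, p(t) = t^3 + 23t^2 + 167t + 385.
Since p(-5) = 0, t = -5 is a root.
Dividing by (t + 5) leaves t^2 + 18t + 77.
The quadratic factors as (t + 11)·(t + 7).
Eigenvalues: -11, -7, -5.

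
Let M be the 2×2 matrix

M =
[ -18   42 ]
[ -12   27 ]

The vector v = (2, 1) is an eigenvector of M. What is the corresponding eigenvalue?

Compute Mv: M·(2, 1) = (6, 3).
Since Mv = λv, compare component 1: 6 = λ·2, so λ = 3.

3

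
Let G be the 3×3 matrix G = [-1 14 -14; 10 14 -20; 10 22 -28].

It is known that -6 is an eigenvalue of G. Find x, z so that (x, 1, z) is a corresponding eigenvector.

0, 1

We need (G + 6I)v = 0.
G + 6I = [[5, 14, -14], [10, 20, -20], [10, 22, -22]].
Row 1: (5)·x + (14)·1 + (-14)·z = 0
Row 2: (10)·x + (20)·1 + (-20)·z = 0
Row 3: (10)·x + (22)·1 + (-22)·z = 0
Solving gives x = 0, z = 1.
Check: G·(0, 1, 1) = (0, -6, -6) = -6·(0, 1, 1).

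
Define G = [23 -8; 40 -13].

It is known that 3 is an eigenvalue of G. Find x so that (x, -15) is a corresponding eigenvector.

-6

We need (G - 3I)v = 0.
G - 3I = [[20, -8], [40, -16]].
Row 1: (20)·x + (-8)·-15 = 0
Row 2: (40)·x + (-16)·-15 = 0
Solving gives x = -6.
Check: G·(-6, -15) = (-18, -45) = 3·(-6, -15).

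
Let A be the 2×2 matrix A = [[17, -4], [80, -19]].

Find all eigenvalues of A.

det(A - lambda·I) = (17 - lambda)(-19 - lambda) - (-4)·(80) = lambda^2 + 2·lambda - 3.
This factors as (lambda + 3)·(lambda - 1) = 0.
Eigenvalues: -3, 1.

-3, 1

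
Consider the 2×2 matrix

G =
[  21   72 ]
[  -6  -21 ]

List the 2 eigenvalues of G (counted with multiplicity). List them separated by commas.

-3, 3

det(G - μI) = (21 - μ)(-21 - μ) - (72)·(-6) = μ^2 - 9.
This factors as (μ + 3)·(μ - 3) = 0.
Eigenvalues: -3, 3.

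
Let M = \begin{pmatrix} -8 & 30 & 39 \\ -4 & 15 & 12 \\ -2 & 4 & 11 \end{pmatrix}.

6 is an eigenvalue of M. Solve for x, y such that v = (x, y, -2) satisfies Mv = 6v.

3, 4

We need (M - 6I)v = 0.
M - 6I = [[-14, 30, 39], [-4, 9, 12], [-2, 4, 5]].
Row 1: (-14)·x + (30)·y + (39)·-2 = 0
Row 2: (-4)·x + (9)·y + (12)·-2 = 0
Row 3: (-2)·x + (4)·y + (5)·-2 = 0
Solving gives x = 3, y = 4.
Check: M·(3, 4, -2) = (18, 24, -12) = 6·(3, 4, -2).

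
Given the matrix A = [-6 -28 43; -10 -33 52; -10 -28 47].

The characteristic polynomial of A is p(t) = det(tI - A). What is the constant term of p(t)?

p(t) = t^3 - 8t^2 - 29t + 180.
The constant term is 180.

180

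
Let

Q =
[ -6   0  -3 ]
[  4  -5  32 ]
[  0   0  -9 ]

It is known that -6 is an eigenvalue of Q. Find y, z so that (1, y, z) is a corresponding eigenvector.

-4, 0

We need (Q + 6I)v = 0.
Q + 6I = [[0, 0, -3], [4, 1, 32], [0, 0, -3]].
Row 1: (0)·1 + (0)·y + (-3)·z = 0
Row 2: (4)·1 + (1)·y + (32)·z = 0
Row 3: (0)·1 + (0)·y + (-3)·z = 0
Solving gives y = -4, z = 0.
Check: Q·(1, -4, 0) = (-6, 24, 0) = -6·(1, -4, 0).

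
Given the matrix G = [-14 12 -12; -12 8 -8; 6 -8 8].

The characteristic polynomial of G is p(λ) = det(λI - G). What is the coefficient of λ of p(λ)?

p(λ) = λ^3 - 2λ^2 - 8λ.
The coefficient of λ is -8.

-8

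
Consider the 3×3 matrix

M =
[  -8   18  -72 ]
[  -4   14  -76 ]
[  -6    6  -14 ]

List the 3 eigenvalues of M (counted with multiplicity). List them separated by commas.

The characteristic polynomial is p(λ) = det(λI - M).
Expanding the 3×3 determinant: p(λ) = λ^3 + 8λ^2 - 100λ - 800.
Since p(-10) = 0, λ = -10 is a root.
Dividing by (λ + 10) leaves λ^2 - 2λ - 80.
The quadratic factors as (λ + 8)·(λ - 10).
Eigenvalues: -10, -8, 10.

-10, -8, 10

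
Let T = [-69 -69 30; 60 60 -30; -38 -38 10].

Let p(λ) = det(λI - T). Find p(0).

p(0) = det(0·I − T) = det(−T) = (−1)^3·det(T).
det(T) = 0, so p(0) = 0.

0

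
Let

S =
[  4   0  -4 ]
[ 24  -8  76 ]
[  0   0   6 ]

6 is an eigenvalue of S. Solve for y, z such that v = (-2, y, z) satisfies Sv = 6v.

2, 1

We need (S - 6I)v = 0.
S - 6I = [[-2, 0, -4], [24, -14, 76], [0, 0, 0]].
Row 1: (-2)·-2 + (0)·y + (-4)·z = 0
Row 2: (24)·-2 + (-14)·y + (76)·z = 0
Row 3: (0)·-2 + (0)·y + (0)·z = 0
Solving gives y = 2, z = 1.
Check: S·(-2, 2, 1) = (-12, 12, 6) = 6·(-2, 2, 1).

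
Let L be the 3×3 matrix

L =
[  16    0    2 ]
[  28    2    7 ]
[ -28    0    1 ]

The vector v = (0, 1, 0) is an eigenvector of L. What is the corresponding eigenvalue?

Compute Lv: L·(0, 1, 0) = (0, 2, 0).
Since Lv = λv, compare component 2: 2 = λ·1, so λ = 2.

2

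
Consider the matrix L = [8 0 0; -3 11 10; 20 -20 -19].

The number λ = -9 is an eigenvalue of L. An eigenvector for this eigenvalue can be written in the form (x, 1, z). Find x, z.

0, -2

We need (L + 9I)v = 0.
L + 9I = [[17, 0, 0], [-3, 20, 10], [20, -20, -10]].
Row 1: (17)·x + (0)·1 + (0)·z = 0
Row 2: (-3)·x + (20)·1 + (10)·z = 0
Row 3: (20)·x + (-20)·1 + (-10)·z = 0
Solving gives x = 0, z = -2.
Check: L·(0, 1, -2) = (0, -9, 18) = -9·(0, 1, -2).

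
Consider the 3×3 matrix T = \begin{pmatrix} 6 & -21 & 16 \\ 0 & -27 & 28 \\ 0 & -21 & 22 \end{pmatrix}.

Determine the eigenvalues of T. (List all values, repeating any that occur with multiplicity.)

-6, 1, 6

Set up det(lambda·I - T) = 0.
Expanding along the first row, p(lambda) = lambda^3 - lambda^2 - 36·lambda + 36.
Try lambda = 1: p(1) = 0, so 1 is a root.
Factor out (lambda - 1): p(lambda) = (lambda - 1)·(lambda^2 - 36).
The quadratic factors as (lambda + 6)·(lambda - 6).
Eigenvalues: -6, 1, 6.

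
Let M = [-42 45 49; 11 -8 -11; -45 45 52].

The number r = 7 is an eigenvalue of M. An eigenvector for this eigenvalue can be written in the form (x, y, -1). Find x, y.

-1, 0

We need (M - 7I)v = 0.
M - 7I = [[-49, 45, 49], [11, -15, -11], [-45, 45, 45]].
Row 1: (-49)·x + (45)·y + (49)·-1 = 0
Row 2: (11)·x + (-15)·y + (-11)·-1 = 0
Row 3: (-45)·x + (45)·y + (45)·-1 = 0
Solving gives x = -1, y = 0.
Check: M·(-1, 0, -1) = (-7, 0, -7) = 7·(-1, 0, -1).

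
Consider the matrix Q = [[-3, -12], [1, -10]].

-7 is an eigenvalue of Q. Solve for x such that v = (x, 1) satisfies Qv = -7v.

3

We need (Q + 7I)v = 0.
Q + 7I = [[4, -12], [1, -3]].
Row 1: (4)·x + (-12)·1 = 0
Row 2: (1)·x + (-3)·1 = 0
Solving gives x = 3.
Check: Q·(3, 1) = (-21, -7) = -7·(3, 1).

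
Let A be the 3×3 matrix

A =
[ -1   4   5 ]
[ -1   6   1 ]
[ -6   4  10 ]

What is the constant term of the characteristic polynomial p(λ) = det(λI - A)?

p(0) = det(0·I − A) = det(−A) = (−1)^3·det(A).
det(A) = 120, so p(0) = -120.

-120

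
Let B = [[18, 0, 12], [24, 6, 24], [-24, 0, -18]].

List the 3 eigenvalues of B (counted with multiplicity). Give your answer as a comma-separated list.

The characteristic polynomial is p(r) = det(rI - B).
Cofactor expansion gives p(r) = r^3 - 6r^2 - 36r + 216.
Rational-root test: r = 6 gives p(6) = 0.
Dividing by (r - 6) leaves r^2 - 36.
The quadratic factors as (r + 6)·(r - 6).
Eigenvalues: -6, 6, 6.

-6, 6, 6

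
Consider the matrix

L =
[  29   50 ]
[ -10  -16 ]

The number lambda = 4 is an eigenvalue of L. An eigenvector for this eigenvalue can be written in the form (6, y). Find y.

-3

We need (L - 4I)v = 0.
L - 4I = [[25, 50], [-10, -20]].
Row 1: (25)·6 + (50)·y = 0
Row 2: (-10)·6 + (-20)·y = 0
Solving gives y = -3.
Check: L·(6, -3) = (24, -12) = 4·(6, -3).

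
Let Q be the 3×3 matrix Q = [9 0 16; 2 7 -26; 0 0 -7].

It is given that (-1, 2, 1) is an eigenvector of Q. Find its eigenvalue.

Compute Qv: Q·(-1, 2, 1) = (7, -14, -7).
Since Qv = λv, compare component 1: 7 = λ·-1, so λ = -7.

-7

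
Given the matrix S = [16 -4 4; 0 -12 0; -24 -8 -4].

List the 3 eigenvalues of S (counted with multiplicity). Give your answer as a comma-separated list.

The characteristic polynomial is p(t) = det(tI - S).
Cofactor expansion gives p(t) = t^3 - 112t + 384.
Try t = 4: p(4) = 0, so 4 is a root.
Dividing by (t - 4) leaves t^2 + 4t - 96.
The quadratic factors as (t + 12)·(t - 8).
Eigenvalues: -12, 4, 8.

-12, 4, 8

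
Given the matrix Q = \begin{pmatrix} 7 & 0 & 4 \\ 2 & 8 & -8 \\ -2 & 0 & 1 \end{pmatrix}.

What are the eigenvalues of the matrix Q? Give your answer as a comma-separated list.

3, 5, 8

The characteristic polynomial is p(λ) = det(λI - Q).
Cofactor expansion gives p(λ) = λ^3 - 16λ^2 + 79λ - 120.
Since p(8) = 0, λ = 8 is a root.
Dividing by (λ - 8) leaves λ^2 - 8λ + 15.
The quadratic factors as (λ - 3)·(λ - 5).
Eigenvalues: 3, 5, 8.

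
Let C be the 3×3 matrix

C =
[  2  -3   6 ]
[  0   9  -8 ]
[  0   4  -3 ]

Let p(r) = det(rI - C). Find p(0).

-10

p(0) = det(0·I − C) = det(−C) = (−1)^3·det(C).
det(C) = 10, so p(0) = -10.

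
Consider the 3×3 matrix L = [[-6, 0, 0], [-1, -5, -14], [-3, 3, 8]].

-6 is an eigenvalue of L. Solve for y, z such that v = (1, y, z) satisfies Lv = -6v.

1, 0

We need (L + 6I)v = 0.
L + 6I = [[0, 0, 0], [-1, 1, -14], [-3, 3, 14]].
Row 1: (0)·1 + (0)·y + (0)·z = 0
Row 2: (-1)·1 + (1)·y + (-14)·z = 0
Row 3: (-3)·1 + (3)·y + (14)·z = 0
Solving gives y = 1, z = 0.
Check: L·(1, 1, 0) = (-6, -6, 0) = -6·(1, 1, 0).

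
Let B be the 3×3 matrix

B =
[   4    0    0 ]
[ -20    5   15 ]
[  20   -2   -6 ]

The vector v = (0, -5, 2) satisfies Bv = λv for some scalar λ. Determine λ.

Compute Bv: B·(0, -5, 2) = (0, 5, -2).
Since Bv = λv, compare component 2: 5 = λ·-5, so λ = -1.

-1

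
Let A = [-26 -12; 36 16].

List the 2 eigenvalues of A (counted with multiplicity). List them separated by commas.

-8, -2

det(A - rI) = (-26 - r)(16 - r) - (-12)·(36) = r^2 + 10r + 16.
This factors as (r + 8)·(r + 2) = 0.
Eigenvalues: -8, -2.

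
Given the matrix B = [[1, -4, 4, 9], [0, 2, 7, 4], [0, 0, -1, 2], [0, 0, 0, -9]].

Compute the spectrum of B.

B is upper triangular, so its eigenvalues are the diagonal entries.
Diagonal: 1, 2, -1, -9.

-9, -1, 1, 2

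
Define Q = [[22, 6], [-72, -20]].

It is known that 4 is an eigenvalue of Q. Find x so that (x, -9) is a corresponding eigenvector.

We need (Q - 4I)v = 0.
Q - 4I = [[18, 6], [-72, -24]].
Row 1: (18)·x + (6)·-9 = 0
Row 2: (-72)·x + (-24)·-9 = 0
Solving gives x = 3.
Check: Q·(3, -9) = (12, -36) = 4·(3, -9).

3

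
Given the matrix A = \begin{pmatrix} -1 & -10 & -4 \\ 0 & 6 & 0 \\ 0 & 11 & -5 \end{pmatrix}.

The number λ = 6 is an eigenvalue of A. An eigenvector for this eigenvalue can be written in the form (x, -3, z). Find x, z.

We need (A - 6I)v = 0.
A - 6I = [[-7, -10, -4], [0, 0, 0], [0, 11, -11]].
Row 1: (-7)·x + (-10)·-3 + (-4)·z = 0
Row 2: (0)·x + (0)·-3 + (0)·z = 0
Row 3: (0)·x + (11)·-3 + (-11)·z = 0
Solving gives x = 6, z = -3.
Check: A·(6, -3, -3) = (36, -18, -18) = 6·(6, -3, -3).

6, -3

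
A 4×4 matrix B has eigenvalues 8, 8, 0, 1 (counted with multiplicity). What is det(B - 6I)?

120

If B has eigenvalues 8, 8, 0, 1, then B - 6I has eigenvalues 2, 2, -6, -5.
det(B - 6I) = (2) · (2) · (-6) · (-5) = 120.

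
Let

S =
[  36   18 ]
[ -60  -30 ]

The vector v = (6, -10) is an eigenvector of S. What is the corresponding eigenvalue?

6

Compute Sv: S·(6, -10) = (36, -60).
Since Sv = λv, compare component 1: 36 = λ·6, so λ = 6.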